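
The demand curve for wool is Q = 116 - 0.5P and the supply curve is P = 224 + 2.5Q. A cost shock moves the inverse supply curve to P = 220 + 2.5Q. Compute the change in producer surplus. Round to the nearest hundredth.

4.94

Rewriting demand in inverse form: P = 232 - 2Q.
Initial equilibrium: Q_0 = 1.7778, P_0 = 228.4444; CS_0 = (1/2)(1.7778)(3.5556) = 3.1605, PS_0 = (1/2)(1.7778)(4.4444) = 3.9506.
New equilibrium: 232 - 2Q = 220 + 2.5Q gives Q_1 = 2.6667, P_1 = 226.6667; CS_1 = 7.1111, PS_1 = 8.8889.
Change in producer surplus = 8.8889 - 3.9506 = 4.9383.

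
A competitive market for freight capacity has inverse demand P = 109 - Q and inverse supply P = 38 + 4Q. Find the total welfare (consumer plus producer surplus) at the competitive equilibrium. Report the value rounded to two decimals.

Setting demand equal to supply, 71 = 5Q, so Q* = 14.2 and P* = 94.8.
CS = (1/2)(14.2)(14.2) = 100.82 and PS = (1/2)(14.2)(56.8) = 403.28, so total surplus = 504.1.

504.10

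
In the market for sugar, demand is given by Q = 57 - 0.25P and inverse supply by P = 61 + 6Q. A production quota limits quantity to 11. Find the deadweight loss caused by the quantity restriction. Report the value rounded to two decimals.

162.45

Rewriting demand in inverse form: P = 228 - 4Q.
Without the quota, 228 - 4Q = 61 + 6Q gives Q* = 16.7.
At Q = 11 the demand price is 228 - 4(11) = 184 and the supply price is 61 + 6(11) = 127.
Deadweight loss is the triangle between the curves from 11 to 16.7: (1/2)(184 - 127)(16.7 - 11) = 162.45.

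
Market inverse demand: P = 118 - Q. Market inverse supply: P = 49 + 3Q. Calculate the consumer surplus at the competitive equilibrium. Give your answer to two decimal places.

Setting demand equal to supply, 69 = 4Q, so Q* = 17.25 and P* = 100.75.
Consumer surplus is the triangle under demand above P*: (1/2)(17.25)(118 - 100.75) = (1/2)(17.25)(17.25) = 148.7812.

148.78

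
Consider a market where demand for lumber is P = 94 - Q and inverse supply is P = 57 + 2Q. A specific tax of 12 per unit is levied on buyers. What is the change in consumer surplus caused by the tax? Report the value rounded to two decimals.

-41.33

Without the tax, 94 - Q = 57 + 2Q so Q* = 12.3333 and P* = 81.6667.
With the tax, buyers' net willingness to pay falls by 12: (94 - 12) - Q = 57 + 2Q, so Q_t = 8.3333. Buyers pay P_b = 85.6667; sellers receive P_s = P_b - 12 = 73.6667.
Consumers lose the trapezoid between P* and P_b out to Q_t plus the triangle from Q_t to Q*: change in CS = 34.7222 - 76.0556 = -41.3333.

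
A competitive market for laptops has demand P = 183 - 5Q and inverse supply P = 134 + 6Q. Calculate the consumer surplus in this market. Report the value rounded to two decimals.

Set 183 - 5Q = 134 + 6Q, which gives 49 = 11Q, so Q* = 4.4545 and P* = 183 - 5(4.4545) = 160.7273.
Consumer surplus is the triangle under demand above P*: (1/2)(4.4545)(183 - 160.7273) = (1/2)(4.4545)(22.2727) = 49.6074.

49.61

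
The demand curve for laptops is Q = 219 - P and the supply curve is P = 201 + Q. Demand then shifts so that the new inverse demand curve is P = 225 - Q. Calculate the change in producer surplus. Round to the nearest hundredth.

Rewriting demand in inverse form: P = 219 - Q.
Initial equilibrium: Q_0 = 9, P_0 = 210; CS_0 = (1/2)(9)(9) = 40.5, PS_0 = (1/2)(9)(9) = 40.5.
New equilibrium: 225 - Q = 201 + Q gives Q_1 = 12, P_1 = 213; CS_1 = 72, PS_1 = 72.
Change in producer surplus = 72 - 40.5 = 31.5.

31.50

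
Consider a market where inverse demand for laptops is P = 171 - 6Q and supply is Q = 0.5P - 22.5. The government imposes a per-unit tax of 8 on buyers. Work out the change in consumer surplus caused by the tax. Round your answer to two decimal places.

Rewriting supply in inverse form: P = 45 + 2Q.
Without the tax, 171 - 6Q = 45 + 2Q so Q* = 15.75 and P* = 76.5.
A tax on buyers shifts demand down by 8: (171 - 8) - 6Q = 45 + 2Q, so Q_t = 14.75. Buyers pay P_b = 82.5; sellers receive P_s = P_b - 8 = 74.5.
CS falls from (1/2)(15.75)(94.5) = 744.1875 to (1/2)(14.75)(88.5) = 652.6875, a change of -91.5.

-91.50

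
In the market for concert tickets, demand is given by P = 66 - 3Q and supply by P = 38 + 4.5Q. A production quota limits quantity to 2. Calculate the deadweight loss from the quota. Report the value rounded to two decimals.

Unrestricted equilibrium: Q* = (66 - 38)/(3 + 4.5) = 3.7333.
At Q = 2 the demand price is 66 - 3(2) = 60 and the supply price is 38 + 4.5(2) = 47.
Deadweight loss is the triangle between the curves from 2 to 3.7333: (1/2)(60 - 47)(3.7333 - 2) = 11.2667.

11.27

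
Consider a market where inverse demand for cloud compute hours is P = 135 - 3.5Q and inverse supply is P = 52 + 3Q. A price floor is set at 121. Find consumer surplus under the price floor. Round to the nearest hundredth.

28.00

Without the control, 135 - 3.5Q = 52 + 3Q so Q* = 12.7692 and P* = 90.3077.
At P = 121, buyers demand (135 - 121)/3.5 = 4 while sellers would supply more, so the quantity traded is 4 at price 121.
CS is the triangle under demand above 121: (1/2)(4)(135 - 121) = 28.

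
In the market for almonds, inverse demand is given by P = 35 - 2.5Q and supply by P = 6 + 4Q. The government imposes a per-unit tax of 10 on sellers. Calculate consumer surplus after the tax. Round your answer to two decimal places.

Without the tax, 35 - 2.5Q = 6 + 4Q so Q* = 4.4615 and P* = 23.8462.
A tax on sellers shifts supply up by 10: 35 - 2.5Q = 6 + 4Q + 10, so Q_t = 2.9231. Buyers pay P_b = 27.6923; sellers receive P_s = P_b - 10 = 17.6923.
Consumer surplus is the triangle under demand above P_b: (1/2)(2.9231)(35 - 27.6923) = 10.6805.

10.68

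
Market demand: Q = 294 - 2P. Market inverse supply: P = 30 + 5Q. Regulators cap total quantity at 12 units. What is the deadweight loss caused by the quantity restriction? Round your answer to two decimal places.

236.45

Rewriting demand in inverse form: P = 147 - 0.5Q.
Without the quota, 147 - 0.5Q = 30 + 5Q gives Q* = 21.2727.
At Q = 12 the demand price is 147 - 0.5(12) = 141 and the supply price is 30 + 5(12) = 90.
Deadweight loss is the triangle between the curves from 12 to 21.2727: (1/2)(141 - 90)(21.2727 - 12) = 236.4545.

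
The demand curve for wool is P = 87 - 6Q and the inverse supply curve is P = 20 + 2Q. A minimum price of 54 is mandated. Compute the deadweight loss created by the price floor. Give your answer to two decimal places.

Without the control, 87 - 6Q = 20 + 2Q so Q* = 8.375 and P* = 36.75.
At the floor price 54, quantity demanded is (87 - 54)/6 = 5.5; demand is the short side, so Q = 5.5 trades at P = 54.
At Q = 5.5 the demand price is 54 and the supply price is 31. Deadweight loss is the triangle between the curves from 5.5 to 8.375: (1/2)(54 - 31)(8.375 - 5.5) = 33.0625.

33.06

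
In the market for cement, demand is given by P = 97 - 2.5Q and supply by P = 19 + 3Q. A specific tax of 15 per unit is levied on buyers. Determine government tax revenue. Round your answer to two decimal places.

Without the tax, 97 - 2.5Q = 19 + 3Q so Q* = 14.1818 and P* = 61.5455.
With the tax, buyers' net willingness to pay falls by 15: (97 - 15) - 2.5Q = 19 + 3Q, so Q_t = 11.4545. Buyers pay P_b = 68.3636; sellers receive P_s = P_b - 15 = 53.3636.
Revenue is the tax times quantity traded: 15 x 11.4545 = 171.8182.

171.82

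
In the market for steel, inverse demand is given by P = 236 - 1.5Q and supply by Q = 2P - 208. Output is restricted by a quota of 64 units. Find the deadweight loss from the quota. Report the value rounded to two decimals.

Rewriting supply in inverse form: P = 104 + 0.5Q.
Unrestricted equilibrium: Q* = (236 - 104)/(1.5 + 0.5) = 66.
At Q = 64 the demand price is 236 - 1.5(64) = 140 and the supply price is 104 + 0.5(64) = 136.
Deadweight loss is the triangle between the curves from 64 to 66: (1/2)(140 - 136)(66 - 64) = 4.

4.00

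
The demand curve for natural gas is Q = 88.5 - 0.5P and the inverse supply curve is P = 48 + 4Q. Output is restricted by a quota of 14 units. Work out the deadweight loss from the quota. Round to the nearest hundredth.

Rewriting demand in inverse form: P = 177 - 2Q.
Without the quota, 177 - 2Q = 48 + 4Q gives Q* = 21.5.
At Q = 14 the demand price is 177 - 2(14) = 149 and the supply price is 48 + 4(14) = 104.
DWL = (1/2)(gap between curves at 14) x (Q* - 14) = (1/2)(45)(7.5) = 168.75.

168.75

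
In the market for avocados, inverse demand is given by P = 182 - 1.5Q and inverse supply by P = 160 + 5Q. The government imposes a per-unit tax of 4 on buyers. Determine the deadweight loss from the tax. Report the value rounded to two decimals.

1.23

Pre-tax equilibrium: 182 - 1.5Q = 160 + 5Q gives Q* = 3.3846, P* = 176.9231.
With the tax, buyers' net willingness to pay falls by 4: (182 - 4) - 1.5Q = 160 + 5Q, so Q_t = 2.7692. Buyers pay P_b = 177.8462; sellers receive P_s = P_b - 4 = 173.8462.
Deadweight loss is the triangle between the curves from Q_t to Q*: (1/2)(3.3846 - 2.7692)(4) = 1.2308.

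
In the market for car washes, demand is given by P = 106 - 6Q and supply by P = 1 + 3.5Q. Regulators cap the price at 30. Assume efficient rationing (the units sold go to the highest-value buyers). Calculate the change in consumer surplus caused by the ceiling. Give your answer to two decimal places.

57.27

Free-market equilibrium: 106 - 6Q = 1 + 3.5Q gives Q* = 11.0526, P* = 39.6842.
At the ceiling price 30, quantity supplied is (30 - 1)/3.5 = 8.2857; supply is the short side, so Q = 8.2857 trades at P = 30.
CS goes from (1/2)(11.0526)(66.3158) = 366.482 to 423.7551 (computed as (106 - 30)(8.2857) - (1/2)(6)(8.2857)^2), a change of 57.2731.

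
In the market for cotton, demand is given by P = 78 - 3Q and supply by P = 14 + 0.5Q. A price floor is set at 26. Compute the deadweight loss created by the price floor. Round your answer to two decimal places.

1.59

Without the control, 78 - 3Q = 14 + 0.5Q so Q* = 18.2857 and P* = 23.1429.
At P = 26, buyers demand (78 - 26)/3 = 17.3333 while sellers would supply more, so the quantity traded is 17.3333 at price 26.
The lost-trades triangle has base Q* - 17.3333 = 0.9524 and height equal to the gap between the curves at Q = 17.3333, which is 26 - 22.6667 = 3.3333. DWL = (1/2)(0.9524)(3.3333) = 1.5873.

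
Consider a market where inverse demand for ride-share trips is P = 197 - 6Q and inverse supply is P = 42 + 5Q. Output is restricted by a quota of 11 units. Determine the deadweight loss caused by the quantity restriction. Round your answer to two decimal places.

52.55

Without the quota, 197 - 6Q = 42 + 5Q gives Q* = 14.0909.
At Q = 11 the demand price is 197 - 6(11) = 131 and the supply price is 42 + 5(11) = 97.
DWL = (1/2)(gap between curves at 11) x (Q* - 11) = (1/2)(34)(3.0909) = 52.5455.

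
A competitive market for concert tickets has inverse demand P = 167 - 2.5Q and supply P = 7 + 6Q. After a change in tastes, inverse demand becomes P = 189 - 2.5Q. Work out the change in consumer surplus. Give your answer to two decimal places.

Initial equilibrium: Q_0 = 18.8235, P_0 = 119.9412; CS_0 = (1/2)(18.8235)(47.0588) = 442.9066, PS_0 = (1/2)(18.8235)(112.9412) = 1062.9758.
New equilibrium: 189 - 2.5Q = 7 + 6Q gives Q_1 = 21.4118, P_1 = 135.4706; CS_1 = 573.0796, PS_1 = 1375.391.
Change in consumer surplus = 573.0796 - 442.9066 = 130.173.

130.17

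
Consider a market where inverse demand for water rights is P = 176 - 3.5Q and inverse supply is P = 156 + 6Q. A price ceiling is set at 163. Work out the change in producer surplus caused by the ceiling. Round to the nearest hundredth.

-9.21

Without the control, 176 - 3.5Q = 156 + 6Q so Q* = 2.1053 and P* = 168.6316.
At P = 163, sellers supply (163 - 156)/6 = 1.1667 while buyers want more, so the quantity traded is 1.1667 at price 163.
PS goes from (1/2)(2.1053)(12.6316) = 13.2964 to 4.0833 (computed as (163 - 156)(1.1667) - (1/2)(6)(1.1667)^2), a change of -9.2131.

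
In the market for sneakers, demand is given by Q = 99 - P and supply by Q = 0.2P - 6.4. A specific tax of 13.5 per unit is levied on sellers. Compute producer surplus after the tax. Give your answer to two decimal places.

Rewriting demand in inverse form: P = 99 - Q.
Rewriting supply in inverse form: P = 32 + 5Q.
Without the tax, 99 - Q = 32 + 5Q so Q* = 11.1667 and P* = 87.8333.
With the tax, sellers need 13.5 more per unit: 99 - Q = 32 + 5Q + 13.5, so Q_t = 8.9167. Buyers pay P_b = 90.0833; sellers receive P_s = P_b - 13.5 = 76.5833.
Producer surplus is the triangle above supply below P_s: (1/2)(8.9167)(76.5833 - 32) = 198.7674.

198.77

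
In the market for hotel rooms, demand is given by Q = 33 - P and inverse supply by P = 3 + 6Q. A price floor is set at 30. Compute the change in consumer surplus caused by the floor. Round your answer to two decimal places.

Rewriting demand in inverse form: P = 33 - Q.
Without the control, 33 - Q = 3 + 6Q so Q* = 4.2857 and P* = 28.7143.
At the floor price 30, quantity demanded is (33 - 30)/1 = 3; demand is the short side, so Q = 3 trades at P = 30.
CS goes from (1/2)(4.2857)(4.2857) = 9.1837 to 4.5 (computed as (33 - 30)(3) - (1/2)(1)(3)^2), a change of -4.6837.

-4.68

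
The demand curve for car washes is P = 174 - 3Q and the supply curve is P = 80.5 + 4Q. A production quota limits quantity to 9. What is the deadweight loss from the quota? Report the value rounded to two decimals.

Unrestricted equilibrium: Q* = (174 - 80.5)/(3 + 4) = 13.3571.
At Q = 9 the demand price is 174 - 3(9) = 147 and the supply price is 80.5 + 4(9) = 116.5.
DWL = (1/2)(gap between curves at 9) x (Q* - 9) = (1/2)(30.5)(4.3571) = 66.4464.

66.45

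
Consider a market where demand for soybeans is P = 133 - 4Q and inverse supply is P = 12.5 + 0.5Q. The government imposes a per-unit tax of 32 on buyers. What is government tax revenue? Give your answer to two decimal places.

629.33

Without the tax, 133 - 4Q = 12.5 + 0.5Q so Q* = 26.7778 and P* = 25.8889.
With the tax, buyers' net willingness to pay falls by 32: (133 - 32) - 4Q = 12.5 + 0.5Q, so Q_t = 19.6667. Buyers pay P_b = 54.3333; sellers receive P_s = P_b - 32 = 22.3333.
Tax revenue = t x Q_t = 32 x 19.6667 = 629.3333.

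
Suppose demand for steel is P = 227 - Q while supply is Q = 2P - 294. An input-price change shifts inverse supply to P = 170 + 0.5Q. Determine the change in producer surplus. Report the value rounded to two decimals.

-350.11

Rewriting supply in inverse form: P = 147 + 0.5Q.
Initial equilibrium: Q_0 = 53.3333, P_0 = 173.6667; CS_0 = (1/2)(53.3333)(53.3333) = 1422.2222, PS_0 = (1/2)(53.3333)(26.6667) = 711.1111.
New equilibrium: 227 - Q = 170 + 0.5Q gives Q_1 = 38, P_1 = 189; CS_1 = 722, PS_1 = 361.
Change in producer surplus = 361 - 711.1111 = -350.1111.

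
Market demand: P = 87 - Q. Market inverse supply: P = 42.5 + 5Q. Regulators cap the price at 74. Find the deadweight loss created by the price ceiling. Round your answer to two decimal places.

Free-market equilibrium: 87 - Q = 42.5 + 5Q gives Q* = 7.4167, P* = 79.5833.
At P = 74, sellers supply (74 - 42.5)/5 = 6.3 while buyers want more, so the quantity traded is 6.3 at price 74.
The lost-trades triangle has base Q* - 6.3 = 1.1167 and height equal to the gap between the curves at Q = 6.3, which is 80.7 - 74 = 6.7. DWL = (1/2)(1.1167)(6.7) = 3.7408.

3.74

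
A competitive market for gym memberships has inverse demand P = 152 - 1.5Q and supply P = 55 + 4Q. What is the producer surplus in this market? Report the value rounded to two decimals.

622.08

Set 152 - 1.5Q = 55 + 4Q, which gives 97 = 5.5Q, so Q* = 17.6364 and P* = 152 - 1.5(17.6364) = 125.5455.
PS is the area between P* and the supply curve from 0 to Q*: (1/2)(17.6364)(70.5455) = 622.0826.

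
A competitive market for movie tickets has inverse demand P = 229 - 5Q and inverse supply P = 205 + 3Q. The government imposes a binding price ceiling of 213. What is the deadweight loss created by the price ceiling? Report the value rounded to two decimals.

0.44

Free-market equilibrium: 229 - 5Q = 205 + 3Q gives Q* = 3, P* = 214.
At P = 213, sellers supply (213 - 205)/3 = 2.6667 while buyers want more, so the quantity traded is 2.6667 at price 213.
At Q = 2.6667 the demand price is 215.6667 and the supply price is 213. Deadweight loss is the triangle between the curves from 2.6667 to 3: (1/2)(215.6667 - 213)(3 - 2.6667) = 0.4444.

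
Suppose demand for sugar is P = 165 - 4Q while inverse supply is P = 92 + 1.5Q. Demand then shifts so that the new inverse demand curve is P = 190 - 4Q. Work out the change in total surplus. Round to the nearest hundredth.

Initial equilibrium: Q_0 = 13.2727, P_0 = 111.9091; CS_0 = (1/2)(13.2727)(53.0909) = 352.3306, PS_0 = (1/2)(13.2727)(19.9091) = 132.124.
New equilibrium: 190 - 4Q = 92 + 1.5Q gives Q_1 = 17.8182, P_1 = 118.7273; CS_1 = 634.9752, PS_1 = 238.1157.
Change in total surplus = (634.9752 + 238.1157) - (352.3306 + 132.124) = 388.6364.

388.64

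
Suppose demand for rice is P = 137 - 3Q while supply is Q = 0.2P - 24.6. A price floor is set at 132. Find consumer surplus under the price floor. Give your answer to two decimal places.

Rewriting supply in inverse form: P = 123 + 5Q.
Without the control, 137 - 3Q = 123 + 5Q so Q* = 1.75 and P* = 131.75.
At the floor price 132, quantity demanded is (137 - 132)/3 = 1.6667; demand is the short side, so Q = 1.6667 trades at P = 132.
CS is the triangle under demand above 132: (1/2)(1.6667)(137 - 132) = 4.1667.

4.17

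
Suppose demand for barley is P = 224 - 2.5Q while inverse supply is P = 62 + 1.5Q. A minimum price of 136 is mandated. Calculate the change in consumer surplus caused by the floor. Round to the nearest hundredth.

Free-market equilibrium: 224 - 2.5Q = 62 + 1.5Q gives Q* = 40.5, P* = 122.75.
At P = 136, buyers demand (224 - 136)/2.5 = 35.2 while sellers would supply more, so the quantity traded is 35.2 at price 136.
CS goes from (1/2)(40.5)(101.25) = 2050.3125 to 1548.8 (computed as (224 - 136)(35.2) - (1/2)(2.5)(35.2)^2), a change of -501.5125.

-501.51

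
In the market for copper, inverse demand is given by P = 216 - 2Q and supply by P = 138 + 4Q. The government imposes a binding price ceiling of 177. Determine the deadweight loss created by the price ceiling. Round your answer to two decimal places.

31.69

Without the control, 216 - 2Q = 138 + 4Q so Q* = 13 and P* = 190.
At the ceiling price 177, quantity supplied is (177 - 138)/4 = 9.75; supply is the short side, so Q = 9.75 trades at P = 177.
The lost-trades triangle has base Q* - 9.75 = 3.25 and height equal to the gap between the curves at Q = 9.75, which is 196.5 - 177 = 19.5. DWL = (1/2)(3.25)(19.5) = 31.6875.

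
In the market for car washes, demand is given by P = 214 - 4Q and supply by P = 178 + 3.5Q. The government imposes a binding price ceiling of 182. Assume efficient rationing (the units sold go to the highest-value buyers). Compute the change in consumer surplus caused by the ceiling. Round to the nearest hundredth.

Free-market equilibrium: 214 - 4Q = 178 + 3.5Q gives Q* = 4.8, P* = 194.8.
At P = 182, sellers supply (182 - 178)/3.5 = 1.1429 while buyers want more, so the quantity traded is 1.1429 at price 182.
CS goes from (1/2)(4.8)(19.2) = 46.08 to 33.9592 (computed as (214 - 182)(1.1429) - (1/2)(4)(1.1429)^2), a change of -12.1208.

-12.12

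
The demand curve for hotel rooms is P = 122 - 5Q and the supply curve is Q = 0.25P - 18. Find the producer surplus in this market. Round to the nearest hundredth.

61.73

Rewriting supply in inverse form: P = 72 + 4Q.
Set 122 - 5Q = 72 + 4Q, which gives 50 = 9Q, so Q* = 5.5556 and P* = 122 - 5(5.5556) = 94.2222.
Producer surplus is the triangle above supply below P*: (1/2)(5.5556)(94.2222 - 72) = (1/2)(5.5556)(22.2222) = 61.7284.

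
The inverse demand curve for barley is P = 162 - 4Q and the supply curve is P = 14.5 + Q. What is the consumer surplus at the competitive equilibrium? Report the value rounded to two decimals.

Setting demand equal to supply, 147.5 = 5Q, so Q* = 29.5 and P* = 44.
CS is the area between the demand curve and P* from 0 to Q*: (1/2)(29.5)(118) = 1740.5.

1740.50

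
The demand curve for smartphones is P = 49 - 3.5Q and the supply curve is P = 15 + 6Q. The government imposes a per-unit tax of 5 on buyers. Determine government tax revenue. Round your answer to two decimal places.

Pre-tax equilibrium: 49 - 3.5Q = 15 + 6Q gives Q* = 3.5789, P* = 36.4737.
With the tax, buyers' net willingness to pay falls by 5: (49 - 5) - 3.5Q = 15 + 6Q, so Q_t = 3.0526. Buyers pay P_b = 38.3158; sellers receive P_s = P_b - 5 = 33.3158.
Tax revenue = t x Q_t = 5 x 3.0526 = 15.2632.

15.26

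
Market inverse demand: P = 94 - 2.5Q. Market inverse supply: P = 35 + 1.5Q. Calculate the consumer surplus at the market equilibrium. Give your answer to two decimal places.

271.95

Setting demand equal to supply, 59 = 4Q, so Q* = 14.75 and P* = 57.125.
Consumer surplus is the triangle under demand above P*: (1/2)(14.75)(94 - 57.125) = (1/2)(14.75)(36.875) = 271.9531.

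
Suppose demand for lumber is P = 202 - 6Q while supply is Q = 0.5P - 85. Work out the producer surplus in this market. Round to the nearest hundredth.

16.00

Rewriting supply in inverse form: P = 170 + 2Q.
Equilibrium: 202 - 6Q = 170 + 2Q, so Q* = 4 and P* = 178.
The supply curve's price intercept is 170, so PS = (1/2)(Q*)(P* - 170) = (1/2)(4)(8) = 16.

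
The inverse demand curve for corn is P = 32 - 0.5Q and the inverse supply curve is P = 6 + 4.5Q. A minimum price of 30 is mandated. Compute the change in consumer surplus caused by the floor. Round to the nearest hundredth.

Free-market equilibrium: 32 - 0.5Q = 6 + 4.5Q gives Q* = 5.2, P* = 29.4.
At the floor price 30, quantity demanded is (32 - 30)/0.5 = 4; demand is the short side, so Q = 4 trades at P = 30.
CS goes from (1/2)(5.2)(2.6) = 6.76 to 4 (computed as (32 - 30)(4) - (1/2)(0.5)(4)^2), a change of -2.76.

-2.76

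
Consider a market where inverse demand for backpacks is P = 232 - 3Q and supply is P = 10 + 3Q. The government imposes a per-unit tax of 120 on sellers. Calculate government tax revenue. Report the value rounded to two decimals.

Pre-tax equilibrium: 232 - 3Q = 10 + 3Q gives Q* = 37, P* = 121.
With the tax, sellers need 120 more per unit: 232 - 3Q = 10 + 3Q + 120, so Q_t = 17. Buyers pay P_b = 181; sellers receive P_s = P_b - 120 = 61.
Tax revenue = t x Q_t = 120 x 17 = 2040.

2040.00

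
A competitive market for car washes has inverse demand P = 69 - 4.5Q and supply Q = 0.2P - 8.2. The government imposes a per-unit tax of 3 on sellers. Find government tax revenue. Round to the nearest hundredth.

Rewriting supply in inverse form: P = 41 + 5Q.
Without the tax, 69 - 4.5Q = 41 + 5Q so Q* = 2.9474 and P* = 55.7368.
A tax on sellers shifts supply up by 3: 69 - 4.5Q = 41 + 5Q + 3, so Q_t = 2.6316. Buyers pay P_b = 57.1579; sellers receive P_s = P_b - 3 = 54.1579.
Revenue is the tax times quantity traded: 3 x 2.6316 = 7.8947.

7.89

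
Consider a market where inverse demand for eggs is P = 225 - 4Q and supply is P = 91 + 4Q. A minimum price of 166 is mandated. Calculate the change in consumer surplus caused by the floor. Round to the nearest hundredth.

Free-market equilibrium: 225 - 4Q = 91 + 4Q gives Q* = 16.75, P* = 158.
At the floor price 166, quantity demanded is (225 - 166)/4 = 14.75; demand is the short side, so Q = 14.75 trades at P = 166.
CS goes from (1/2)(16.75)(67) = 561.125 to 435.125 (computed as (225 - 166)(14.75) - (1/2)(4)(14.75)^2), a change of -126.

-126.00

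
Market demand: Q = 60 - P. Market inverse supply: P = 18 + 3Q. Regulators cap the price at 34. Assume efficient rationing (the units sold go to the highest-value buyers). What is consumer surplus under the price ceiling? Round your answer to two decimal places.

124.44

Rewriting demand in inverse form: P = 60 - Q.
Without the control, 60 - Q = 18 + 3Q so Q* = 10.5 and P* = 49.5.
At P = 34, sellers supply (34 - 18)/3 = 5.3333 while buyers want more, so the quantity traded is 5.3333 at price 34.
The demand price at Q = 5.3333 is 54.6667. CS is the trapezoid between demand and 34 over [0, 5.3333]: (1/2)[(60 - 34) + (54.6667 - 34)](5.3333) = 124.4444.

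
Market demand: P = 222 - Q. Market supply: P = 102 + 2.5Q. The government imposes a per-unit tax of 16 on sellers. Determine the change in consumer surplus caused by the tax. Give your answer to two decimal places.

-146.29

Without the tax, 222 - Q = 102 + 2.5Q so Q* = 34.2857 and P* = 187.7143.
With the tax, sellers need 16 more per unit: 222 - Q = 102 + 2.5Q + 16, so Q_t = 29.7143. Buyers pay P_b = 192.2857; sellers receive P_s = P_b - 16 = 176.2857.
Consumers lose the trapezoid between P* and P_b out to Q_t plus the triangle from Q_t to Q*: change in CS = 441.4694 - 587.7551 = -146.2857.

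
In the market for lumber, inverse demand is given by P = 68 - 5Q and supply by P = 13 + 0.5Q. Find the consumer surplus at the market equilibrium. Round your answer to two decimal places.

250.00

Set 68 - 5Q = 13 + 0.5Q, which gives 55 = 5.5Q, so Q* = 10 and P* = 68 - 5(10) = 18.
The demand choke price is 68, so CS = (1/2)(Q*)(68 - P*) = (1/2)(10)(50) = 250.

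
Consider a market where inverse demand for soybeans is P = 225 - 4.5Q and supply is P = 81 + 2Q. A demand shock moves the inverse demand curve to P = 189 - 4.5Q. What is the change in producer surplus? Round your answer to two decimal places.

Initial equilibrium: Q_0 = 22.1538, P_0 = 125.3077; CS_0 = (1/2)(22.1538)(99.6923) = 1104.284, PS_0 = (1/2)(22.1538)(44.3077) = 490.7929.
New equilibrium: 189 - 4.5Q = 81 + 2Q gives Q_1 = 16.6154, P_1 = 114.2308; CS_1 = 621.1598, PS_1 = 276.071.
Change in producer surplus = 276.071 - 490.7929 = -214.7219.

-214.72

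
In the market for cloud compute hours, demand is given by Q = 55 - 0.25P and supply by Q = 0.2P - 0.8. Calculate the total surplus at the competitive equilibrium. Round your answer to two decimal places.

Rewriting demand in inverse form: P = 220 - 4Q.
Rewriting supply in inverse form: P = 4 + 5Q.
Equilibrium: 220 - 4Q = 4 + 5Q, so Q* = 24 and P* = 124.
Total surplus is the full triangle between the curves from 0 to Q*: (1/2)(24)(220 - 4) = 2592.

2592.00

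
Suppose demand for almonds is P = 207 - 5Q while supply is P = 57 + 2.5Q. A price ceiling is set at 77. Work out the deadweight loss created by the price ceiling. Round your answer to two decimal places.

Without the control, 207 - 5Q = 57 + 2.5Q so Q* = 20 and P* = 107.
At the ceiling price 77, quantity supplied is (77 - 57)/2.5 = 8; supply is the short side, so Q = 8 trades at P = 77.
The lost-trades triangle has base Q* - 8 = 12 and height equal to the gap between the curves at Q = 8, which is 167 - 77 = 90. DWL = (1/2)(12)(90) = 540.

540.00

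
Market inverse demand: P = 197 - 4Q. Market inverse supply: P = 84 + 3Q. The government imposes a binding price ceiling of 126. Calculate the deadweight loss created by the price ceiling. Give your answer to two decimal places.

16.07

Without the control, 197 - 4Q = 84 + 3Q so Q* = 16.1429 and P* = 132.4286.
At the ceiling price 126, quantity supplied is (126 - 84)/3 = 14; supply is the short side, so Q = 14 trades at P = 126.
The lost-trades triangle has base Q* - 14 = 2.1429 and height equal to the gap between the curves at Q = 14, which is 141 - 126 = 15. DWL = (1/2)(2.1429)(15) = 16.0714.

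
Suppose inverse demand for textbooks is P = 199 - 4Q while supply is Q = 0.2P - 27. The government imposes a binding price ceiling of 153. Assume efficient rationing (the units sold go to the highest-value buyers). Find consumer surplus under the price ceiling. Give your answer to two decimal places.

139.68

Rewriting supply in inverse form: P = 135 + 5Q.
Without the control, 199 - 4Q = 135 + 5Q so Q* = 7.1111 and P* = 170.5556.
At P = 153, sellers supply (153 - 135)/5 = 3.6 while buyers want more, so the quantity traded is 3.6 at price 153.
The demand price at Q = 3.6 is 184.6. CS is the trapezoid between demand and 153 over [0, 3.6]: (1/2)[(199 - 153) + (184.6 - 153)](3.6) = 139.68.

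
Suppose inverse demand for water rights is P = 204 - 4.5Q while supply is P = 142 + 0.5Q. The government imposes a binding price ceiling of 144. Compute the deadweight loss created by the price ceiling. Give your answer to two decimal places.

Without the control, 204 - 4.5Q = 142 + 0.5Q so Q* = 12.4 and P* = 148.2.
At the ceiling price 144, quantity supplied is (144 - 142)/0.5 = 4; supply is the short side, so Q = 4 trades at P = 144.
The lost-trades triangle has base Q* - 4 = 8.4 and height equal to the gap between the curves at Q = 4, which is 186 - 144 = 42. DWL = (1/2)(8.4)(42) = 176.4.

176.40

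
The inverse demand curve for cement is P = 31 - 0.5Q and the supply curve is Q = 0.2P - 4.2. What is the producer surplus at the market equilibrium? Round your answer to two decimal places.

8.26

Rewriting supply in inverse form: P = 21 + 5Q.
Set 31 - 0.5Q = 21 + 5Q, which gives 10 = 5.5Q, so Q* = 1.8182 and P* = 31 - 0.5(1.8182) = 30.0909.
The supply curve's price intercept is 21, so PS = (1/2)(Q*)(P* - 21) = (1/2)(1.8182)(9.0909) = 8.2645.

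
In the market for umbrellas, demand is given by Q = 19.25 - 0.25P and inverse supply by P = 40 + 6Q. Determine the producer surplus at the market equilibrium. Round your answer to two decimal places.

41.07

Rewriting demand in inverse form: P = 77 - 4Q.
Setting demand equal to supply, 37 = 10Q, so Q* = 3.7 and P* = 62.2.
PS is the area between P* and the supply curve from 0 to Q*: (1/2)(3.7)(22.2) = 41.07.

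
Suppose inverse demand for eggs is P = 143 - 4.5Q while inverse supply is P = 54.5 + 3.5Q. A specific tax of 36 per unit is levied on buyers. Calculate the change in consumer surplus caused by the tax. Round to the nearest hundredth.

-178.45

Pre-tax equilibrium: 143 - 4.5Q = 54.5 + 3.5Q gives Q* = 11.0625, P* = 93.2188.
With the tax, buyers' net willingness to pay falls by 36: (143 - 36) - 4.5Q = 54.5 + 3.5Q, so Q_t = 6.5625. Buyers pay P_b = 113.4688; sellers receive P_s = P_b - 36 = 77.4688.
CS falls from (1/2)(11.0625)(49.7812) = 275.3525 to (1/2)(6.5625)(29.5312) = 96.8994, a change of -178.4531.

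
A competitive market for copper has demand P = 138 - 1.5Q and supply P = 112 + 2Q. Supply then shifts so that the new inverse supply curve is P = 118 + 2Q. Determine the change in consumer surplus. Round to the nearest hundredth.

Initial equilibrium: Q_0 = 7.4286, P_0 = 126.8571; CS_0 = (1/2)(7.4286)(11.1429) = 41.3878, PS_0 = (1/2)(7.4286)(14.8571) = 55.1837.
New equilibrium: 138 - 1.5Q = 118 + 2Q gives Q_1 = 5.7143, P_1 = 129.4286; CS_1 = 24.4898, PS_1 = 32.6531.
Change in consumer surplus = 24.4898 - 41.3878 = -16.898.

-16.90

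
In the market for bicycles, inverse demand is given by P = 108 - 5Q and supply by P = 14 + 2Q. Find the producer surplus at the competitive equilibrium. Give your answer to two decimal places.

180.33

Setting demand equal to supply, 94 = 7Q, so Q* = 13.4286 and P* = 40.8571.
The supply curve's price intercept is 14, so PS = (1/2)(Q*)(P* - 14) = (1/2)(13.4286)(26.8571) = 180.3265.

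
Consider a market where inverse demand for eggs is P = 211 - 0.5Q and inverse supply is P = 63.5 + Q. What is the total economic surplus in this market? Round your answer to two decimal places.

Set 211 - 0.5Q = 63.5 + Q, which gives 147.5 = 1.5Q, so Q* = 98.3333 and P* = 211 - 0.5(98.3333) = 161.8333.
Total surplus is the full triangle between the curves from 0 to Q*: (1/2)(98.3333)(211 - 63.5) = 7252.0833.

7252.08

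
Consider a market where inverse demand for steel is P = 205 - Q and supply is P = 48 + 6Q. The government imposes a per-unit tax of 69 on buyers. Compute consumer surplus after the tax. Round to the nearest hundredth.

79.02

Without the tax, 205 - Q = 48 + 6Q so Q* = 22.4286 and P* = 182.5714.
With the tax, buyers' net willingness to pay falls by 69: (205 - 69) - Q = 48 + 6Q, so Q_t = 12.5714. Buyers pay P_b = 192.4286; sellers receive P_s = P_b - 69 = 123.4286.
CS = (1/2)(Q_t)(205 - P_b) = (1/2)(12.5714)(12.5714) = 79.0204.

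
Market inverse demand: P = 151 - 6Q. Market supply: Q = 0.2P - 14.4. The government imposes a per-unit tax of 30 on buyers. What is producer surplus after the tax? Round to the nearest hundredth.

49.61

Rewriting supply in inverse form: P = 72 + 5Q.
Pre-tax equilibrium: 151 - 6Q = 72 + 5Q gives Q* = 7.1818, P* = 107.9091.
A tax on buyers shifts demand down by 30: (151 - 30) - 6Q = 72 + 5Q, so Q_t = 4.4545. Buyers pay P_b = 124.2727; sellers receive P_s = P_b - 30 = 94.2727.
PS = (1/2)(Q_t)(P_s - 72) = (1/2)(4.4545)(22.2727) = 49.6074.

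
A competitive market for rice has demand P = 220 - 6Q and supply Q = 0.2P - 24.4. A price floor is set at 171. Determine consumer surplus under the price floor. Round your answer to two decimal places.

Rewriting supply in inverse form: P = 122 + 5Q.
Free-market equilibrium: 220 - 6Q = 122 + 5Q gives Q* = 8.9091, P* = 166.5455.
At P = 171, buyers demand (220 - 171)/6 = 8.1667 while sellers would supply more, so the quantity traded is 8.1667 at price 171.
CS is the triangle under demand above 171: (1/2)(8.1667)(220 - 171) = 200.0833.

200.08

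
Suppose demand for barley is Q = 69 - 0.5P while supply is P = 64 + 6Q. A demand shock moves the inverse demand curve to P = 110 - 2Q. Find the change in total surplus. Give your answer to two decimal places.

-210.00

Rewriting demand in inverse form: P = 138 - 2Q.
Initial equilibrium: Q_0 = 9.25, P_0 = 119.5; CS_0 = (1/2)(9.25)(18.5) = 85.5625, PS_0 = (1/2)(9.25)(55.5) = 256.6875.
New equilibrium: 110 - 2Q = 64 + 6Q gives Q_1 = 5.75, P_1 = 98.5; CS_1 = 33.0625, PS_1 = 99.1875.
Change in total surplus = (33.0625 + 99.1875) - (85.5625 + 256.6875) = -210.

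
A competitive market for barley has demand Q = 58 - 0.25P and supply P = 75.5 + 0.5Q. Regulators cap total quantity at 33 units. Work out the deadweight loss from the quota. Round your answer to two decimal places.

7.11

Rewriting demand in inverse form: P = 232 - 4Q.
Unrestricted equilibrium: Q* = (232 - 75.5)/(4 + 0.5) = 34.7778.
At Q = 33 the demand price is 232 - 4(33) = 100 and the supply price is 75.5 + 0.5(33) = 92.
DWL = (1/2)(gap between curves at 33) x (Q* - 33) = (1/2)(8)(1.7778) = 7.1111.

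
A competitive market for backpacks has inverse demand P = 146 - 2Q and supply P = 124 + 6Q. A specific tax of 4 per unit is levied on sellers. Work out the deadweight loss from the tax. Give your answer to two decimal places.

Pre-tax equilibrium: 146 - 2Q = 124 + 6Q gives Q* = 2.75, P* = 140.5.
A tax on sellers shifts supply up by 4: 146 - 2Q = 124 + 6Q + 4, so Q_t = 2.25. Buyers pay P_b = 141.5; sellers receive P_s = P_b - 4 = 137.5.
Deadweight loss is the triangle between the curves from Q_t to Q*: (1/2)(2.75 - 2.25)(4) = 1.

1.00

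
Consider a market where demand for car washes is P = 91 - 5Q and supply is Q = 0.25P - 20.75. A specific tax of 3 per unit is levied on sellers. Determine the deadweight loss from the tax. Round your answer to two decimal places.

Rewriting supply in inverse form: P = 83 + 4Q.
Pre-tax equilibrium: 91 - 5Q = 83 + 4Q gives Q* = 0.8889, P* = 86.5556.
With the tax, sellers need 3 more per unit: 91 - 5Q = 83 + 4Q + 3, so Q_t = 0.5556. Buyers pay P_b = 88.2222; sellers receive P_s = P_b - 3 = 85.2222.
The welfare triangle lost has base Q* - Q_t = 0.3333 and height t = 3, so DWL = (1/2)(0.3333)(3) = 0.5.

0.50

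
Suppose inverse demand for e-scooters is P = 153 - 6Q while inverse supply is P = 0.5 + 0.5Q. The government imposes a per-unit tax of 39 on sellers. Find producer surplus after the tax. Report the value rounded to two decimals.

76.23

Without the tax, 153 - 6Q = 0.5 + 0.5Q so Q* = 23.4615 and P* = 12.2308.
With the tax, sellers need 39 more per unit: 153 - 6Q = 0.5 + 0.5Q + 39, so Q_t = 17.4615. Buyers pay P_b = 48.2308; sellers receive P_s = P_b - 39 = 9.2308.
PS = (1/2)(Q_t)(P_s - 0.5) = (1/2)(17.4615)(8.7308) = 76.2263.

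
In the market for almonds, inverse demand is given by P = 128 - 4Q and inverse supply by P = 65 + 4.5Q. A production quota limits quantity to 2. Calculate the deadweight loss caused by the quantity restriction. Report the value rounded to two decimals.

Without the quota, 128 - 4Q = 65 + 4.5Q gives Q* = 7.4118.
At Q = 2 the demand price is 128 - 4(2) = 120 and the supply price is 65 + 4.5(2) = 74.
DWL = (1/2)(gap between curves at 2) x (Q* - 2) = (1/2)(46)(5.4118) = 124.4706.

124.47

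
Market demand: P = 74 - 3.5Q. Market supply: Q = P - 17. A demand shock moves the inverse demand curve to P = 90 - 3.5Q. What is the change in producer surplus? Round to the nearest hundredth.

51.36

Rewriting supply in inverse form: P = 17 + Q.
Initial equilibrium: Q_0 = 12.6667, P_0 = 29.6667; CS_0 = (1/2)(12.6667)(44.3333) = 280.7778, PS_0 = (1/2)(12.6667)(12.6667) = 80.2222.
New equilibrium: 90 - 3.5Q = 17 + Q gives Q_1 = 16.2222, P_1 = 33.2222; CS_1 = 460.5309, PS_1 = 131.5802.
Change in producer surplus = 131.5802 - 80.2222 = 51.358.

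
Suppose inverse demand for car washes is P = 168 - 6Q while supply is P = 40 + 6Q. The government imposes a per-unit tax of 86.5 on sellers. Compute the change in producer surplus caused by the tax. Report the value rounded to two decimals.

-305.45

Pre-tax equilibrium: 168 - 6Q = 40 + 6Q gives Q* = 10.6667, P* = 104.
A tax on sellers shifts supply up by 86.5: 168 - 6Q = 40 + 6Q + 86.5, so Q_t = 3.4583. Buyers pay P_b = 147.25; sellers receive P_s = P_b - 86.5 = 60.75.
PS falls from (1/2)(10.6667)(64) = 341.3333 to (1/2)(3.4583)(20.75) = 35.8802, a change of -305.4531.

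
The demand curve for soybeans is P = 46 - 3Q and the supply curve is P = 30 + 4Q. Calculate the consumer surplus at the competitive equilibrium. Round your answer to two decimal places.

Setting demand equal to supply, 16 = 7Q, so Q* = 2.2857 and P* = 39.1429.
The demand choke price is 46, so CS = (1/2)(Q*)(46 - P*) = (1/2)(2.2857)(6.8571) = 7.8367.

7.84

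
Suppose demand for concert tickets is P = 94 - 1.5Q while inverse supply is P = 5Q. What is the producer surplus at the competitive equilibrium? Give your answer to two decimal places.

522.84

Setting demand equal to supply, 94 = 6.5Q, so Q* = 14.4615 and P* = 72.3077.
The supply curve's price intercept is 0, so PS = (1/2)(Q*)(P* - 0) = (1/2)(14.4615)(72.3077) = 522.8402.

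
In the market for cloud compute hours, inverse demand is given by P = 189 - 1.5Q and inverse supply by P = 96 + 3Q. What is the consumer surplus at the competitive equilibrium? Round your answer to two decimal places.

Set 189 - 1.5Q = 96 + 3Q, which gives 93 = 4.5Q, so Q* = 20.6667 and P* = 189 - 1.5(20.6667) = 158.
CS is the area between the demand curve and P* from 0 to Q*: (1/2)(20.6667)(31) = 320.3333.

320.33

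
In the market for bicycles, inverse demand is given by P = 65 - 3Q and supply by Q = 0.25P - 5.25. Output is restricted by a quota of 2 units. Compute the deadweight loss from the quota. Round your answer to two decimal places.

Rewriting supply in inverse form: P = 21 + 4Q.
Unrestricted equilibrium: Q* = (65 - 21)/(3 + 4) = 6.2857.
At Q = 2 the demand price is 65 - 3(2) = 59 and the supply price is 21 + 4(2) = 29.
Deadweight loss is the triangle between the curves from 2 to 6.2857: (1/2)(59 - 29)(6.2857 - 2) = 64.2857.

64.29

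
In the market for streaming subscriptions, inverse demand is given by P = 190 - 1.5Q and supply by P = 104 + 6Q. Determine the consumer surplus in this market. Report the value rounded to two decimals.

Equilibrium: 190 - 1.5Q = 104 + 6Q, so Q* = 11.4667 and P* = 172.8.
The demand choke price is 190, so CS = (1/2)(Q*)(190 - P*) = (1/2)(11.4667)(17.2) = 98.6133.

98.61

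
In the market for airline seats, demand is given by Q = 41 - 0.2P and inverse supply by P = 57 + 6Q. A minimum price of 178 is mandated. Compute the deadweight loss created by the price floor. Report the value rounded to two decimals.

356.82

Rewriting demand in inverse form: P = 205 - 5Q.
Without the control, 205 - 5Q = 57 + 6Q so Q* = 13.4545 and P* = 137.7273.
At P = 178, buyers demand (205 - 178)/5 = 5.4 while sellers would supply more, so the quantity traded is 5.4 at price 178.
The lost-trades triangle has base Q* - 5.4 = 8.0545 and height equal to the gap between the curves at Q = 5.4, which is 178 - 89.4 = 88.6. DWL = (1/2)(8.0545)(88.6) = 356.8164.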